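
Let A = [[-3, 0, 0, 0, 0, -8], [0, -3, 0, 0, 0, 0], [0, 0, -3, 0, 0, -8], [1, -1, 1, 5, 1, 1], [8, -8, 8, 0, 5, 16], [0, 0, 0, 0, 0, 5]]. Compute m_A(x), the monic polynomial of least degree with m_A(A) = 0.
m_A(x) = (x - 5)^2(x + 3)

The characteristic polynomial factors as (x - 5)^3(x + 3)^3. The minimal polynomial is ∏(x - λ)^{k_λ} where k_λ is the size of the largest Jordan block at λ.

For λ = -3: rank(A + 3I) = 3, and the largest Jordan block has size 1 (the smallest k with rank((A + 3I)^k) = rank((A + 3I)^(k+1))).
For λ = 5: rank(A - 5I) = 4, and the largest Jordan block has size 2 (the smallest k with rank((A - 5I)^k) = rank((A - 5I)^(k+1))).

So m_A(x) = (x - 5)^2(x + 3).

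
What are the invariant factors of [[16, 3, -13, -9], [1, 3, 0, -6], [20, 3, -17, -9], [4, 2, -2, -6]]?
The Jordan structure of A has elementary divisors (x + 4), x^3. Arranging the block sizes at each eigenvalue in decreasing order and taking row products gives the invariant factors.

Invariant factors (smallest first, each dividing the next): x^3(x + 4).

Check: the last factor x^3(x + 4) is the minimal polynomial, and the product x^3(x + 4) is the characteristic polynomial.

x^3(x + 4)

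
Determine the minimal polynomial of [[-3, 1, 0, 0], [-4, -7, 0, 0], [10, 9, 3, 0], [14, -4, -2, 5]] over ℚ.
m_A(x) = (x - 5)(x - 3)(x + 5)^2

The characteristic polynomial factors as (x - 5)(x - 3)(x + 5)^2. The minimal polynomial is ∏(x - λ)^{k_λ} where k_λ is the size of the largest Jordan block at λ.

For λ = -5: rank(A + 5I) = 3, and the largest Jordan block has size 2 (the smallest k with rank((A + 5I)^k) = rank((A + 5I)^(k+1))).
For λ = 3: rank(A - 3I) = 3, and the largest Jordan block has size 1 (the smallest k with rank((A - 3I)^k) = rank((A - 3I)^(k+1))).
For λ = 5: rank(A - 5I) = 3, and the largest Jordan block has size 1 (the smallest k with rank((A - 5I)^k) = rank((A - 5I)^(k+1))).

So m_A(x) = (x - 5)(x - 3)(x + 5)^2.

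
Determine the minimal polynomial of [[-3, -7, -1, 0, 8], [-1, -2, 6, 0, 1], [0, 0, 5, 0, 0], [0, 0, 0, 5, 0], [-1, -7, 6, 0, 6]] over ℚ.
m_A(x) = (x - 5)(x + 2)^2

The characteristic polynomial factors as (x - 5)^3(x + 2)^2. The minimal polynomial is ∏(x - λ)^{k_λ} where k_λ is the size of the largest Jordan block at λ.

For λ = -2: rank(A + 2I) = 4, and the largest Jordan block has size 2 (the smallest k with rank((A + 2I)^k) = rank((A + 2I)^(k+1))).
For λ = 5: rank(A - 5I) = 2, and the largest Jordan block has size 1 (the smallest k with rank((A - 5I)^k) = rank((A - 5I)^(k+1))).

So m_A(x) = (x - 5)(x + 2)^2.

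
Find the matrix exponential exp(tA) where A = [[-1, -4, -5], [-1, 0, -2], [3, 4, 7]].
A has Jordan form J = [[2, 1, 0], [0, 2, 1], [0, 0, 2]] with A = PJP^{-1}, so e^{tA} = P e^{tJ} P^{-1}.

For a Jordan block J_k(λ), e^{tJ_k(λ)} = e^{λt} · (I + tN + t^2 N^2/2! + ... + t^{k-1} N^{k-1}/(k-1)!) where N is the nilpotent superdiagonal part.

Assembling the blocks and conjugating back gives the entries of e^{tA} as shown above.

e^{tA} = [[(-t^2 - 3*t + 1)*e^{2*t}, -4*t*e^{2*t}, t*(-t - 5)*e^{2*t}], [t*(-t - 2)*e^{2*t}/2, (1 - 2*t)*e^{2*t}, t*(-t - 4)*e^{2*t}/2], [t*(t + 3)*e^{2*t}, 4*t*e^{2*t}, (t^2 + 5*t + 1)*e^{2*t}]]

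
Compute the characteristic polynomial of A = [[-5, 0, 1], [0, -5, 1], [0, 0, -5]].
xI - A = [[x + 5, 0, -1], [0, x + 5, -1], [0, 0, x + 5]].

Expanding det(xI - A) along the first row:
det(xI - A) = + (x + 5)·det([[x + 5, -1], [0, x + 5]]) - (0)·det([[0, -1], [0, x + 5]]) + (-1)·det([[0, x + 5], [0, 0]]).

Evaluating gives χ_A(x) = x^3 + 15x^2 + 75x + 125 = (x + 5)^3.

χ_A(x) = (x + 5)^3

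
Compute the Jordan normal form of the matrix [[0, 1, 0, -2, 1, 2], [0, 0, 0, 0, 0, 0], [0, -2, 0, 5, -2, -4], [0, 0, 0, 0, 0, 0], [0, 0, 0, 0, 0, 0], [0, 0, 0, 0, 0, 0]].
The characteristic polynomial is det(xI - A) = x^6, so the eigenvalues are 0 (algebraic multiplicity 6).

For λ = 0: rank(A) = 2, rank(A^2) = 0. The eigenspace has dimension 6 - 2 = 4, so there are 4 Jordan blocks; the rank sequence gives block sizes [2, 2, 1, 1].

Assembling the blocks gives the Jordan form J above.

J = [[0, 1, 0, 0, 0, 0], [0, 0, 0, 0, 0, 0], [0, 0, 0, 1, 0, 0], [0, 0, 0, 0, 0, 0], [0, 0, 0, 0, 0, 0], [0, 0, 0, 0, 0, 0]]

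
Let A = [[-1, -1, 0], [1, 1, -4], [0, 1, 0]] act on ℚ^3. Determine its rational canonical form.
R = [[0, 0, -4], [1, 0, -4], [0, 1, 0]]

The invariant factors of A (the non-unit diagonal entries of the Smith normal form of xI - A over ℚ[x]) are x^3 + 4x + 4, each dividing the next. The characteristic polynomial is their product, x^3 + 4x + 4.

The rational canonical form is the block-diagonal matrix of companion matrices C(f_i):
R = [[0, 0, -4], [1, 0, -4], [0, 1, 0]].

Note the characteristic polynomial does not split into linear factors over ℚ, so A has no Jordan form over ℚ; the rational canonical form exists over any field.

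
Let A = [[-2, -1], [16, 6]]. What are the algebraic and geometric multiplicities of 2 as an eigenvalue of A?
algebraic multiplicity 2, geometric multiplicity 1

The characteristic polynomial is (x - 2)^2, so the factor x - 2 appears with exponent 2: the algebraic multiplicity is 2.

rank(A - 2I) = 1, so the eigenspace has dimension 2 - 1 = 1: the geometric multiplicity is 1.

Since 1 < 2, A is not diagonalizable.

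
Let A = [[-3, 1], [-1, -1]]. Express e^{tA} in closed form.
e^{tA} = [[(1 - t)*e^{-2*t}, t*e^{-2*t}], [-t*e^{-2*t}, (t + 1)*e^{-2*t}]]

A has Jordan form J = [[-2, 1], [0, -2]] with A = PJP^{-1}, so e^{tA} = P e^{tJ} P^{-1}.

For a Jordan block J_k(λ), e^{tJ_k(λ)} = e^{λt} · (I + tN + t^2 N^2/2! + ... + t^{k-1} N^{k-1}/(k-1)!) where N is the nilpotent superdiagonal part.

Assembling the blocks and conjugating back gives the entries of e^{tA} as shown above.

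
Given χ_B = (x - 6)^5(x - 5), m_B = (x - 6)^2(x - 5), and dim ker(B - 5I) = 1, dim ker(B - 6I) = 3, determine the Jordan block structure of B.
Jordan blocks: (5, 1), (6, 2), (6, 2), (6, 1)

λ = 5: algebraic multiplicity 1 (exponent in χ_B), largest block size 1 (exponent in m_B), 1 block (geometric multiplicity). This forces block sizes [1].
λ = 6: algebraic multiplicity 5 (exponent in χ_B), largest block size 2 (exponent in m_B), 3 blocks (geometric multiplicity). These force block sizes [2, 2, 1].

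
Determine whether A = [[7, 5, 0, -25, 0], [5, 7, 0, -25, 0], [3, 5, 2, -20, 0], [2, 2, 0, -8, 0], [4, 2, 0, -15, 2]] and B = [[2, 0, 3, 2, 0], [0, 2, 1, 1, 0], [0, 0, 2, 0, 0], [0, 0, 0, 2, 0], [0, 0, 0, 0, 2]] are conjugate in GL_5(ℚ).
Two matrices over a field are similar if and only if they have the same invariant factors.

Both A and B have characteristic polynomial (x - 2)^5 and minimal polynomial (x - 2)^2. Computing further, both have invariant factors x - 2, (x - 2)^2, (x - 2)^2. Hence A and B are similar.

Yes.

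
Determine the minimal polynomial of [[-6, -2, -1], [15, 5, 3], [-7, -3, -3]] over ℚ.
m_A(x) = (x + 1)^2(x + 2)

The characteristic polynomial factors as (x + 1)^2(x + 2). The minimal polynomial is ∏(x - λ)^{k_λ} where k_λ is the size of the largest Jordan block at λ.

For λ = -2: rank(A + 2I) = 2, and the largest Jordan block has size 1 (the smallest k with rank((A + 2I)^k) = rank((A + 2I)^(k+1))).
For λ = -1: rank(A + I) = 2, and the largest Jordan block has size 2 (the smallest k with rank((A + I)^k) = rank((A + I)^(k+1))).

So m_A(x) = (x + 1)^2(x + 2).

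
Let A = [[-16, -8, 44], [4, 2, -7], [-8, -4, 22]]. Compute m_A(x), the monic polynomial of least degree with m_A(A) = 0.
The characteristic polynomial factors as x(x - 4)^2. The minimal polynomial is ∏(x - λ)^{k_λ} where k_λ is the size of the largest Jordan block at λ.

For λ = 0: rank(A) = 2, and the largest Jordan block has size 1 (the smallest k with rank(A^k) = rank(A^(k+1))).
For λ = 4: rank(A - 4I) = 2, and the largest Jordan block has size 2 (the smallest k with rank((A - 4I)^k) = rank((A - 4I)^(k+1))).

So m_A(x) = x(x - 4)^2.

m_A(x) = x(x - 4)^2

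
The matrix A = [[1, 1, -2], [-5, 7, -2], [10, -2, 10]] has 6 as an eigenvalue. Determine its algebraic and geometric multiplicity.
The characteristic polynomial is (x - 6)^3, so the factor x - 6 appears with exponent 3: the algebraic multiplicity is 3.

rank(A - 6I) = 1, so the eigenspace has dimension 3 - 1 = 2: the geometric multiplicity is 2.

Since 2 < 3, A is not diagonalizable.

algebraic multiplicity 3, geometric multiplicity 2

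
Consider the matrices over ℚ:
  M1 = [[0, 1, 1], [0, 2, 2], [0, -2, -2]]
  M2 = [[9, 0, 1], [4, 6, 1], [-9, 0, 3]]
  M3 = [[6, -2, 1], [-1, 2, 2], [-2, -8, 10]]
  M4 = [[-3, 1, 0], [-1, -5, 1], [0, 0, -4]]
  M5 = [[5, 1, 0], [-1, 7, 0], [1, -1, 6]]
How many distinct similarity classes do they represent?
Characteristic polynomials: χ_{M1} = x^3, χ_{M2} = (x - 6)^3, χ_{M3} = (x - 6)^3, χ_{M4} = (x + 4)^3, χ_{M5} = (x - 6)^3.

{M1}: invariant factors x, x^2.

{M2, M3}: invariant factors (x - 6)^3.

{M4}: invariant factors (x + 4)^3.

{M5}: invariant factors x - 6, (x - 6)^2.

Matrices are similar if and only if their invariant-factor lists agree; the partition into similarity classes is {M1}, {M2, M3}, {M4}, {M5}.

4 classes: {M1}, {M2, M3}, {M4}, {M5}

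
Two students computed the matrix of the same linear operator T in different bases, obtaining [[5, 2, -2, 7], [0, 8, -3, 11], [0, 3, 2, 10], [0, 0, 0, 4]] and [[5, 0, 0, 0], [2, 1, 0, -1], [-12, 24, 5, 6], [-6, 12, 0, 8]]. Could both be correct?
No.

Both have characteristic polynomial (x - 5)^3(x - 4), but the minimal polynomial of A is (x - 5)^2(x - 4) while the minimal polynomial of B is (x - 5)(x - 4). The minimal polynomial is a similarity invariant, so A and B are not similar.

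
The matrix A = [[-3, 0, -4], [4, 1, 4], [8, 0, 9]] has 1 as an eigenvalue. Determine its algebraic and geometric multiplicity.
The characteristic polynomial is (x - 5)(x - 1)^2, so the factor x - 1 appears with exponent 2: the algebraic multiplicity is 2.

rank(A - I) = 1, so the eigenspace has dimension 3 - 1 = 2: the geometric multiplicity is 2.

algebraic multiplicity 2, geometric multiplicity 2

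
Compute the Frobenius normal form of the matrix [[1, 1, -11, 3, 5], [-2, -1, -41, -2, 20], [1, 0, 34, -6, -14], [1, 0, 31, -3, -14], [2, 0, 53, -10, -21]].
The invariant factors of A (the non-unit diagonal entries of the Smith normal form of xI - A over ℚ[x]) are x - 3, (x - 3)^2(x - 2)(x + 1), each dividing the next. The characteristic polynomial is their product, (x - 3)^3(x - 2)(x + 1).

The rational canonical form is the block-diagonal matrix of companion matrices C(f_i):
R = [[3, 0, 0, 0, 0], [0, 0, 0, 0, 18], [0, 1, 0, 0, -3], [0, 0, 1, 0, -13], [0, 0, 0, 1, 7]].

R = [[3, 0, 0, 0, 0], [0, 0, 0, 0, 18], [0, 1, 0, 0, -3], [0, 0, 1, 0, -13], [0, 0, 0, 1, 7]]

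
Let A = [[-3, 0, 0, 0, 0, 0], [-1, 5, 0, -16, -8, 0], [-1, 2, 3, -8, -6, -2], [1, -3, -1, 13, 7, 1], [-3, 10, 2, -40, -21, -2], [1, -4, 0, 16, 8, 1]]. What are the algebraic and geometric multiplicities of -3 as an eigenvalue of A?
The characteristic polynomial is (x - 1)^4(x + 3)^2, so the factor x + 3 appears with exponent 2: the algebraic multiplicity is 2.

rank(A + 3I) = 5, so the eigenspace has dimension 6 - 5 = 1: the geometric multiplicity is 1.

Since 1 < 2, A is not diagonalizable.

algebraic multiplicity 2, geometric multiplicity 1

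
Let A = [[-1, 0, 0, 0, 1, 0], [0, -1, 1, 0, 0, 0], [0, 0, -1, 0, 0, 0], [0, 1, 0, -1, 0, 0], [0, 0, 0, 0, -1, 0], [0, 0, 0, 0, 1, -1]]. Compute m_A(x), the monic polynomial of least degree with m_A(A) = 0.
m_A(x) = (x + 1)^3

The characteristic polynomial factors as (x + 1)^6. The minimal polynomial is ∏(x - λ)^{k_λ} where k_λ is the size of the largest Jordan block at λ.

For λ = -1: rank(A + I) = 3, and the largest Jordan block has size 3 (the smallest k with rank((A + I)^k) = rank((A + I)^(k+1))).

So m_A(x) = (x + 1)^3.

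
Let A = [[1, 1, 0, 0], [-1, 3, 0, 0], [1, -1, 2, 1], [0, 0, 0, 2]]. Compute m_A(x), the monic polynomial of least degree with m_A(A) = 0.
The characteristic polynomial factors as (x - 2)^4. The minimal polynomial is ∏(x - λ)^{k_λ} where k_λ is the size of the largest Jordan block at λ.

For λ = 2: rank(A - 2I) = 2, and the largest Jordan block has size 2 (the smallest k with rank((A - 2I)^k) = rank((A - 2I)^(k+1))).

So m_A(x) = (x - 2)^2.

m_A(x) = (x - 2)^2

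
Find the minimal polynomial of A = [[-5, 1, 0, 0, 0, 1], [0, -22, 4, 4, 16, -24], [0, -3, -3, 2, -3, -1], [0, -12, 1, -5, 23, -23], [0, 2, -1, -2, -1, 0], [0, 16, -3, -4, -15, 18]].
The characteristic polynomial factors as (x - 6)(x + 4)(x + 5)^4. The minimal polynomial is ∏(x - λ)^{k_λ} where k_λ is the size of the largest Jordan block at λ.

For λ = -5: rank(A + 5I) = 4, and the largest Jordan block has size 3 (the smallest k with rank((A + 5I)^k) = rank((A + 5I)^(k+1))).
For λ = -4: rank(A + 4I) = 5, and the largest Jordan block has size 1 (the smallest k with rank((A + 4I)^k) = rank((A + 4I)^(k+1))).
For λ = 6: rank(A - 6I) = 5, and the largest Jordan block has size 1 (the smallest k with rank((A - 6I)^k) = rank((A - 6I)^(k+1))).

So m_A(x) = (x - 6)(x + 4)(x + 5)^3.

m_A(x) = (x - 6)(x + 4)(x + 5)^3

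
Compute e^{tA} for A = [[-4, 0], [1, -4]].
A has Jordan form J = [[-4, 1], [0, -4]] with A = PJP^{-1}, so e^{tA} = P e^{tJ} P^{-1}.

For a Jordan block J_k(λ), e^{tJ_k(λ)} = e^{λt} · (I + tN + t^2 N^2/2! + ... + t^{k-1} N^{k-1}/(k-1)!) where N is the nilpotent superdiagonal part.

Assembling the blocks and conjugating back gives the entries of e^{tA} as shown above.

e^{tA} = [[e^{-4*t}, 0], [t*e^{-4*t}, e^{-4*t}]]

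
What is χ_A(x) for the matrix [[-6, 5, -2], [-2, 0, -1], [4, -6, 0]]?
xI - A = [[x + 6, -5, 2], [2, x, 1], [-4, 6, x]].

Expanding det(xI - A) along the first row:
det(xI - A) = + (x + 6)·det([[x, 1], [6, x]]) - (-5)·det([[2, 1], [-4, x]]) + (2)·det([[2, x], [-4, 6]]).

Evaluating gives χ_A(x) = x^3 + 6x^2 + 12x + 8 = (x + 2)^3.

χ_A(x) = (x + 2)^3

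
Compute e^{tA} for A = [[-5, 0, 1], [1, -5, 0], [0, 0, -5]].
A has Jordan form J = [[-5, 1, 0], [0, -5, 1], [0, 0, -5]] with A = PJP^{-1}, so e^{tA} = P e^{tJ} P^{-1}.

For a Jordan block J_k(λ), e^{tJ_k(λ)} = e^{λt} · (I + tN + t^2 N^2/2! + ... + t^{k-1} N^{k-1}/(k-1)!) where N is the nilpotent superdiagonal part.

Assembling the blocks and conjugating back gives the entries of e^{tA} as shown above.

e^{tA} = [[e^{-5*t}, 0, t*e^{-5*t}], [t*e^{-5*t}, e^{-5*t}, t^2*e^{-5*t}/2], [0, 0, e^{-5*t}]]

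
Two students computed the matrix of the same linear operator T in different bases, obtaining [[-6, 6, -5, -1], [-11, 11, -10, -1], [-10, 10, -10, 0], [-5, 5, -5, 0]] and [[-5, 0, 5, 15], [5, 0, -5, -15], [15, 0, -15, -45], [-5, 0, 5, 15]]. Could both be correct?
Both have characteristic polynomial x^3(x + 5), but the minimal polynomial of A is x^2(x + 5) while the minimal polynomial of B is x(x + 5). The minimal polynomial is a similarity invariant, so A and B are not similar.

No.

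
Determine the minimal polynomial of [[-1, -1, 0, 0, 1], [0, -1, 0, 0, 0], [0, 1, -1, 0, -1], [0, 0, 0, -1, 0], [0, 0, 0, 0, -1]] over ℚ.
m_A(x) = (x + 1)^2

The characteristic polynomial factors as (x + 1)^5. The minimal polynomial is ∏(x - λ)^{k_λ} where k_λ is the size of the largest Jordan block at λ.

For λ = -1: rank(A + I) = 1, and the largest Jordan block has size 2 (the smallest k with rank((A + I)^k) = rank((A + I)^(k+1))).

So m_A(x) = (x + 1)^2.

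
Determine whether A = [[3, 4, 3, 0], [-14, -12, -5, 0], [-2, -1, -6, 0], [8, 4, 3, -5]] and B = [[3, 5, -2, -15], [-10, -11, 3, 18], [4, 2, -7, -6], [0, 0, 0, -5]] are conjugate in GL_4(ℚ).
Yes.

Two matrices over a field are similar if and only if they have the same invariant factors.

Both A and B have characteristic polynomial (x + 5)^4 and minimal polynomial (x + 5)^3. Computing further, both have invariant factors x + 5, (x + 5)^3. Hence A and B are similar.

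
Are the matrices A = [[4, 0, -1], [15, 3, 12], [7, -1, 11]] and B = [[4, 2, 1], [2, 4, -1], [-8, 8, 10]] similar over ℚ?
Both have characteristic polynomial (x - 6)^3, but the minimal polynomial of A is (x - 6)^3 while the minimal polynomial of B is (x - 6)^2. The minimal polynomial is a similarity invariant, so A and B are not similar.

No.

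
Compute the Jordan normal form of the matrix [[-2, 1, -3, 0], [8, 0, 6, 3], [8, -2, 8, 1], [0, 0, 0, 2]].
The characteristic polynomial is det(xI - A) = (x - 2)^4, so the eigenvalues are 2 (algebraic multiplicity 4).

For λ = 2: rank(A - 2I) = 2, rank((A - 2I)^2) = 0. The eigenspace has dimension 4 - 2 = 2, so there are 2 Jordan blocks; the rank sequence gives block sizes [2, 2].

Assembling the blocks gives the Jordan form J above.

J = [[2, 1, 0, 0], [0, 2, 0, 0], [0, 0, 2, 1], [0, 0, 0, 2]]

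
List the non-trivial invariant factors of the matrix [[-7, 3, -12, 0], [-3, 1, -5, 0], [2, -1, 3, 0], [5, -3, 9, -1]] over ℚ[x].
x + 1, (x + 1)^3

The Jordan structure of A has elementary divisors (x + 1)^3, (x + 1). Arranging the block sizes at each eigenvalue in decreasing order and taking row products gives the invariant factors.

Invariant factors (smallest first, each dividing the next): x + 1, (x + 1)^3.

Check: the last factor (x + 1)^3 is the minimal polynomial, and the product (x + 1)^4 is the characteristic polynomial.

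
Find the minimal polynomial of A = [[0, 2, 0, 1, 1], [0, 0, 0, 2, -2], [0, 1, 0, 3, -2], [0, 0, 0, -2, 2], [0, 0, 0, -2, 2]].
The characteristic polynomial factors as x^5. The minimal polynomial is ∏(x - λ)^{k_λ} where k_λ is the size of the largest Jordan block at λ.

For λ = 0: rank(A) = 2, and the largest Jordan block has size 2 (the smallest k with rank(A^k) = rank(A^(k+1))).

So m_A(x) = x^2.

m_A(x) = x^2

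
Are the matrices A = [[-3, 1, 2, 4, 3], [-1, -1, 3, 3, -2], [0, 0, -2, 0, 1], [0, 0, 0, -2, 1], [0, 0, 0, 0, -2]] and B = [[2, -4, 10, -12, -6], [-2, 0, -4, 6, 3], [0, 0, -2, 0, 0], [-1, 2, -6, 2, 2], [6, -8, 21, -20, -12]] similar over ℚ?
Two matrices over a field are similar if and only if they have the same invariant factors.

Both A and B have characteristic polynomial (x + 2)^5 and minimal polynomial (x + 2)^3. Computing further, both have invariant factors (x + 2)^2, (x + 2)^3. Hence A and B are similar.

Yes.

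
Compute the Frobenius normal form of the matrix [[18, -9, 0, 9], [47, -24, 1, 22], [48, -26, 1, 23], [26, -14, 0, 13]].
The invariant factors of A (the non-unit diagonal entries of the Smith normal form of xI - A over ℚ[x]) are (x - 3)^2(x^2 - 2x - 1), each dividing the next. The characteristic polynomial is their product, (x - 3)^2(x^2 - 2x - 1).

The rational canonical form is the block-diagonal matrix of companion matrices C(f_i):
R = [[0, 0, 0, 9], [1, 0, 0, 12], [0, 1, 0, -20], [0, 0, 1, 8]].

Note the characteristic polynomial does not split into linear factors over ℚ, so A has no Jordan form over ℚ; the rational canonical form exists over any field.

R = [[0, 0, 0, 9], [1, 0, 0, 12], [0, 1, 0, -20], [0, 0, 1, 8]]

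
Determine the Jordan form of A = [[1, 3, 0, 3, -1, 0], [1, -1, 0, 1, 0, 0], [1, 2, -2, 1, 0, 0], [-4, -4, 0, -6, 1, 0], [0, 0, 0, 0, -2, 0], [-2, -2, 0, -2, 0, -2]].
The characteristic polynomial is det(xI - A) = (x + 2)^6, so the eigenvalues are -2 (algebraic multiplicity 6).

For λ = -2: rank(A + 2I) = 3, rank((A + 2I)^2) = 1, rank((A + 2I)^3) = 0. The eigenspace has dimension 6 - 3 = 3, so there are 3 Jordan blocks; the rank sequence gives block sizes [3, 2, 1].

Assembling the blocks gives the Jordan form J above.

J = [[-2, 1, 0, 0, 0, 0], [0, -2, 1, 0, 0, 0], [0, 0, -2, 0, 0, 0], [0, 0, 0, -2, 1, 0], [0, 0, 0, 0, -2, 0], [0, 0, 0, 0, 0, -2]]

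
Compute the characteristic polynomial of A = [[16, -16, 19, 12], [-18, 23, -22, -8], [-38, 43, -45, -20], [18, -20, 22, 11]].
χ_A(x) = (x - 3)^3(x + 4)

xI - A = [[x - 16, 16, -19, -12], [18, x - 23, 22, 8], [38, -43, x + 45, 20], [-18, 20, -22, x - 11]].

Expanding det(xI - A) along the first row:
det(xI - A) = + (x - 16)·det([[x - 23, 22, 8], [-43, x + 45, 20], [20, -22, x - 11]]) - (16)·det([[18, 22, 8], [38, x + 45, 20], [-18, -22, x - 11]]) + (-19)·det([[18, x - 23, 8], [38, -43, 20], [-18, 20, x - 11]]) - (-12)·det([[18, x - 23, 22], [38, -43, x + 45], [-18, 20, -22]]).

Evaluating gives χ_A(x) = x^4 - 5x^3 - 9x^2 + 81x - 108 = (x - 3)^3(x + 4).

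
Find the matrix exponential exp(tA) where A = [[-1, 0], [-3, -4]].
A has Jordan form J = [[-4, 0], [0, -1]] with A = PJP^{-1}, so e^{tA} = P e^{tJ} P^{-1}.

For a Jordan block J_k(λ), e^{tJ_k(λ)} = e^{λt} · (I + tN + t^2 N^2/2! + ... + t^{k-1} N^{k-1}/(k-1)!) where N is the nilpotent superdiagonal part.

Assembling the blocks and conjugating back gives the entries of e^{tA} as shown above.

e^{tA} = [[e^{-t}, 0], [(1 - e^{3*t})*e^{-4*t}, e^{-4*t}]]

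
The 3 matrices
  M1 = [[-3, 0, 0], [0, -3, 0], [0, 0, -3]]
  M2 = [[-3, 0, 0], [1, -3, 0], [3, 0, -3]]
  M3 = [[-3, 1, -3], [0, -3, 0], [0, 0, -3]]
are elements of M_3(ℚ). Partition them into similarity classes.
2 classes: {M1}, {M2, M3}

Characteristic polynomials: χ_{M1} = (x + 3)^3, χ_{M2} = (x + 3)^3, χ_{M3} = (x + 3)^3.

{M1}: invariant factors x + 3, x + 3, x + 3.

{M2, M3}: invariant factors x + 3, (x + 3)^2.

Matrices are similar if and only if their invariant-factor lists agree; the partition into similarity classes is {M1}, {M2, M3}.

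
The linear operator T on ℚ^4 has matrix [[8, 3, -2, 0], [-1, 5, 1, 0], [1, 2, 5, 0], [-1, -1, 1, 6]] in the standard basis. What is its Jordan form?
The characteristic polynomial is det(xI - A) = (x - 6)^4, so the eigenvalues are 6 (algebraic multiplicity 4).

For λ = 6: rank(A - 6I) = 2, rank((A - 6I)^2) = 1, rank((A - 6I)^3) = 0. The eigenspace has dimension 4 - 2 = 2, so there are 2 Jordan blocks; the rank sequence gives block sizes [3, 1].

Assembling the blocks gives the Jordan form J above.

J = [[6, 1, 0, 0], [0, 6, 1, 0], [0, 0, 6, 0], [0, 0, 0, 6]]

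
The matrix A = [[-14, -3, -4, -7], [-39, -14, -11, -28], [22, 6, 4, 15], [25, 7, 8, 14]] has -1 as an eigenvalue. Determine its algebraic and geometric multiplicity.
The characteristic polynomial is (x + 1)(x + 3)^3, so the factor x + 1 appears with exponent 1: the algebraic multiplicity is 1.

rank(A + I) = 3, so the eigenspace has dimension 4 - 3 = 1: the geometric multiplicity is 1.

algebraic multiplicity 1, geometric multiplicity 1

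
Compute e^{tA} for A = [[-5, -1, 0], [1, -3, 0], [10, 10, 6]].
A has Jordan form J = [[-4, 1, 0], [0, -4, 0], [0, 0, 6]] with A = PJP^{-1}, so e^{tA} = P e^{tJ} P^{-1}.

For a Jordan block J_k(λ), e^{tJ_k(λ)} = e^{λt} · (I + tN + t^2 N^2/2! + ... + t^{k-1} N^{k-1}/(k-1)!) where N is the nilpotent superdiagonal part.

Assembling the blocks and conjugating back gives the entries of e^{tA} as shown above.

e^{tA} = [[(1 - t)*e^{-4*t}, -t*e^{-4*t}, 0], [t*e^{-4*t}, (t + 1)*e^{-4*t}, 0], [(e^{10*t} - 1)*e^{-4*t}, (e^{10*t} - 1)*e^{-4*t}, e^{6*t}]]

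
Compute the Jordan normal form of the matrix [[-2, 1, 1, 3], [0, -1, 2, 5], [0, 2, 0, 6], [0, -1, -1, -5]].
The characteristic polynomial is det(xI - A) = (x + 2)^4, so the eigenvalues are -2 (algebraic multiplicity 4).

For λ = -2: rank(A + 2I) = 2, rank((A + 2I)^2) = 1, rank((A + 2I)^3) = 0. The eigenspace has dimension 4 - 2 = 2, so there are 2 Jordan blocks; the rank sequence gives block sizes [3, 1].

Assembling the blocks gives the Jordan form J above.

J = [[-2, 1, 0, 0], [0, -2, 1, 0], [0, 0, -2, 0], [0, 0, 0, -2]]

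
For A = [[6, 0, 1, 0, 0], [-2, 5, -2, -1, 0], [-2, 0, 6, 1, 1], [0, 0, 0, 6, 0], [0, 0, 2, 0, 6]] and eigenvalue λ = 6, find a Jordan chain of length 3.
We seek v_1 ∈ ker((A - 6I)^3) \ ker((A - 6I)^2), then set v_{i+1} = (A - 6I) v_i.

One such chain is v_1 = [[0, -1, 0, 1, 0]]^T, v_2 = [[0, 0, 1, 0, 0]]^T, v_3 = [[1, -2, 0, 0, 2]]^T. Check: (A - 6I) v_3 = [[0, 0, 0, 0, 0]]^T = 0.

v_1 = [[0, -1, 0, 1, 0]]^T, v_2 = [[0, 0, 1, 0, 0]]^T, v_3 = [[1, -2, 0, 0, 2]]^T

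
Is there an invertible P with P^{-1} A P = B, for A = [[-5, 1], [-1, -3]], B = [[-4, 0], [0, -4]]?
Both have characteristic polynomial (x + 4)^2, but the minimal polynomial of A is (x + 4)^2 while the minimal polynomial of B is x + 4. The minimal polynomial is a similarity invariant, so A and B are not similar.

No.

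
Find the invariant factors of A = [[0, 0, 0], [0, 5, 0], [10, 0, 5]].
x - 5, x(x - 5)

The Jordan structure of A has elementary divisors x, (x - 5), (x - 5). Arranging the block sizes at each eigenvalue in decreasing order and taking row products gives the invariant factors.

Invariant factors (smallest first, each dividing the next): x - 5, x(x - 5).

Check: the last factor x(x - 5) is the minimal polynomial, and the product x(x - 5)^2 is the characteristic polynomial.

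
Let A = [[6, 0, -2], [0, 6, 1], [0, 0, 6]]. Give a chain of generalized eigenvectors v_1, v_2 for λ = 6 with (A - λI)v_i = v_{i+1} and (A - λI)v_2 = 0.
v_1 = [[-4, 3, -1]]^T, v_2 = [[2, -1, 0]]^T

We seek v_1 ∈ ker((A - 6I)^2) \ ker(A - 6I), then set v_{i+1} = (A - 6I) v_i.

One such chain is v_1 = [[-4, 3, -1]]^T, v_2 = [[2, -1, 0]]^T. Check: (A - 6I) v_2 = [[0, 0, 0]]^T = 0.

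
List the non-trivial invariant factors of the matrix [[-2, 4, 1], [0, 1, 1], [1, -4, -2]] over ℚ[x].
The Jordan structure of A has elementary divisors (x + 1)^3. Arranging the block sizes at each eigenvalue in decreasing order and taking row products gives the invariant factors.

Invariant factors (smallest first, each dividing the next): (x + 1)^3.

Check: the last factor (x + 1)^3 is the minimal polynomial, and the product (x + 1)^3 is the characteristic polynomial.

(x + 1)^3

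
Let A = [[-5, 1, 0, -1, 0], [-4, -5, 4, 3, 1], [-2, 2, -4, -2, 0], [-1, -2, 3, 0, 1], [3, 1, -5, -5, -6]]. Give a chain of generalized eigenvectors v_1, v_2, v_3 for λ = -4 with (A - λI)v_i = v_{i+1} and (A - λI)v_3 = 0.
We seek v_1 ∈ ker((A + 4I)^3) \ ker((A + 4I)^2), then set v_{i+1} = (A + 4I) v_i.

One such chain is v_1 = [[0, -2, 1, -2, 2]]^T, v_2 = [[0, 2, 0, 1, -1]]^T, v_3 = [[1, 0, 2, -1, -1]]^T. Check: (A + 4I) v_3 = [[0, 0, 0, 0, 0]]^T = 0.

v_1 = [[0, -2, 1, -2, 2]]^T, v_2 = [[0, 2, 0, 1, -1]]^T, v_3 = [[1, 0, 2, -1, -1]]^T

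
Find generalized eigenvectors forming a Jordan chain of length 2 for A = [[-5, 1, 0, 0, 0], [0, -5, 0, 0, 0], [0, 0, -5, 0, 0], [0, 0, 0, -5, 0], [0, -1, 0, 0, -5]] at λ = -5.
We seek v_1 ∈ ker((A + 5I)^2) \ ker(A + 5I), then set v_{i+1} = (A + 5I) v_i.

One such chain is v_1 = [[-2, 1, 0, 0, 0]]^T, v_2 = [[1, 0, 0, 0, -1]]^T. Check: (A + 5I) v_2 = [[0, 0, 0, 0, 0]]^T = 0.

v_1 = [[-2, 1, 0, 0, 0]]^T, v_2 = [[1, 0, 0, 0, -1]]^T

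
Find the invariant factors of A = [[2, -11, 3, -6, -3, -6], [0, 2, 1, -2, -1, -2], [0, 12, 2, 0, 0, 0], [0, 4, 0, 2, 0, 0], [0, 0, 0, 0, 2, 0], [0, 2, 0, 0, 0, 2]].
x - 2, x - 2, x - 2, (x - 2)^3

The Jordan structure of A has elementary divisors (x - 2)^3, (x - 2), (x - 2), (x - 2). Arranging the block sizes at each eigenvalue in decreasing order and taking row products gives the invariant factors.

Invariant factors (smallest first, each dividing the next): x - 2, x - 2, x - 2, (x - 2)^3.

Check: the last factor (x - 2)^3 is the minimal polynomial, and the product (x - 2)^6 is the characteristic polynomial.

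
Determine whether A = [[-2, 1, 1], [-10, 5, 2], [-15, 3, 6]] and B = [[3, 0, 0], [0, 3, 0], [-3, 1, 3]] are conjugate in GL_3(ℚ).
Two matrices over a field are similar if and only if they have the same invariant factors.

Both A and B have characteristic polynomial (x - 3)^3 and minimal polynomial (x - 3)^2. Computing further, both have invariant factors x - 3, (x - 3)^2. Hence A and B are similar.

Yes.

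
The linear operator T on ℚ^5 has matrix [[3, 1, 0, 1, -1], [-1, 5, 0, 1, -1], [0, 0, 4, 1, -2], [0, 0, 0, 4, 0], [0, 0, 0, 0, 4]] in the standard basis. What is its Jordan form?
The characteristic polynomial is det(xI - A) = (x - 4)^5, so the eigenvalues are 4 (algebraic multiplicity 5).

For λ = 4: rank(A - 4I) = 2, rank((A - 4I)^2) = 0. The eigenspace has dimension 5 - 2 = 3, so there are 3 Jordan blocks; the rank sequence gives block sizes [2, 2, 1].

Assembling the blocks gives the Jordan form J above.

J = [[4, 1, 0, 0, 0], [0, 4, 0, 0, 0], [0, 0, 4, 1, 0], [0, 0, 0, 4, 0], [0, 0, 0, 0, 4]]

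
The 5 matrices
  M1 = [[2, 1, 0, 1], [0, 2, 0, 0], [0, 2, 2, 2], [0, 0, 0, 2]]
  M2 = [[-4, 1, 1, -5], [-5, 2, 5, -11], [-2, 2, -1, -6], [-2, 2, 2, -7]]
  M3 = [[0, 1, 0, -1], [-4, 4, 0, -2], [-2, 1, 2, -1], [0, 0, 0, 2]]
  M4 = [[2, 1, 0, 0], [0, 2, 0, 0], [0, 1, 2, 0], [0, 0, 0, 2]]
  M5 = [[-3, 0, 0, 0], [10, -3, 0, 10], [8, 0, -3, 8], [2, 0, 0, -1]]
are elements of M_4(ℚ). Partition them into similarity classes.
3 classes: {M1, M3, M4}, {M2}, {M5}

Characteristic polynomials: χ_{M1} = (x - 2)^4, χ_{M2} = (x + 1)(x + 3)^3, χ_{M3} = (x - 2)^4, χ_{M4} = (x - 2)^4, χ_{M5} = (x + 1)(x + 3)^3.

{M1, M3, M4}: invariant factors x - 2, x - 2, (x - 2)^2.

{M2}: invariant factors x + 3, (x + 1)(x + 3)^2.

{M5}: invariant factors x + 3, x + 3, (x + 1)(x + 3).

Matrices are similar if and only if their invariant-factor lists agree; the partition into similarity classes is {M1, M3, M4}, {M2}, {M5}.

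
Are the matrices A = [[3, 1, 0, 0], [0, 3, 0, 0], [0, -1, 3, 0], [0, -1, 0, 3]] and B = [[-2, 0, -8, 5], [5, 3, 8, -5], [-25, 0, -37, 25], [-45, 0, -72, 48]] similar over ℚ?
Yes.

Two matrices over a field are similar if and only if they have the same invariant factors.

Both A and B have characteristic polynomial (x - 3)^4 and minimal polynomial (x - 3)^2. Computing further, both have invariant factors x - 3, x - 3, (x - 3)^2. Hence A and B are similar.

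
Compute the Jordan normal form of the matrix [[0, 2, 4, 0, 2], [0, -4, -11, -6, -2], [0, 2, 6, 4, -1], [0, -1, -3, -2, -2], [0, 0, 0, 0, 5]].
J = [[0, 1, 0, 0, 0], [0, 0, 1, 0, 0], [0, 0, 0, 0, 0], [0, 0, 0, 0, 0], [0, 0, 0, 0, 5]]

The characteristic polynomial is det(xI - A) = x^4(x - 5), so the eigenvalues are 0 (algebraic multiplicity 4), 5 (algebraic multiplicity 1).

For λ = 0: rank(A) = 3, rank(A^2) = 2, rank(A^3) = 1. The eigenspace has dimension 5 - 3 = 2, so there are 2 Jordan blocks; the rank sequence gives block sizes [3, 1].

For λ = 5: algebraic multiplicity 1 gives one 1×1 block.

Assembling the blocks gives the Jordan form J above.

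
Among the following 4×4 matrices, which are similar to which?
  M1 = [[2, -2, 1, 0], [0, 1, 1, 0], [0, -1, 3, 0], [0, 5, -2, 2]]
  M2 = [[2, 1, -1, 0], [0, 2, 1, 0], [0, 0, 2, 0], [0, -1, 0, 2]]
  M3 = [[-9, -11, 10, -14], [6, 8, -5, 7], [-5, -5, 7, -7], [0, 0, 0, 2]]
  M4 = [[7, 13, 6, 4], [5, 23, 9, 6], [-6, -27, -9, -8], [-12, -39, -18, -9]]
2 classes: {M1, M2, M3}, {M4}

Characteristic polynomials: χ_{M1} = (x - 2)^4, χ_{M2} = (x - 2)^4, χ_{M3} = (x - 2)^4, χ_{M4} = (x - 3)^4.

{M1, M2, M3}: invariant factors x - 2, (x - 2)^3.

{M4}: invariant factors x - 3, (x - 3)^3.

Matrices are similar if and only if their invariant-factor lists agree; the partition into similarity classes is {M1, M2, M3}, {M4}.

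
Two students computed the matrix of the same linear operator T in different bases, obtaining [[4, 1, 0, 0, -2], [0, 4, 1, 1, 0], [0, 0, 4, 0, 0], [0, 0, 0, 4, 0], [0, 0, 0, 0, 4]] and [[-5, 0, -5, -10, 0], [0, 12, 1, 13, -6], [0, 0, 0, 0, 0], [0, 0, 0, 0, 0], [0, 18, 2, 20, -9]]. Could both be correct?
trace(A) = 20 but trace(B) = -2. The trace is a similarity invariant, so A and B are not similar.

No.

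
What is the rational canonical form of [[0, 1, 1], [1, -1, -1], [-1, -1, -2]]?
The invariant factors of A (the non-unit diagonal entries of the Smith normal form of xI - A over ℚ[x]) are (x + 1)(x^2 + 2x - 1), each dividing the next. The characteristic polynomial is their product, (x + 1)(x^2 + 2x - 1).

The rational canonical form is the block-diagonal matrix of companion matrices C(f_i):
R = [[0, 0, 1], [1, 0, -1], [0, 1, -3]].

Note the characteristic polynomial does not split into linear factors over ℚ, so A has no Jordan form over ℚ; the rational canonical form exists over any field.

R = [[0, 0, 1], [1, 0, -1], [0, 1, -3]]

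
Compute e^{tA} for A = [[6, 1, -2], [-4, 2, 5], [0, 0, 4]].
e^{tA} = [[(2*t + 1)*e^{4*t}, t*e^{4*t}, t*(t - 4)*e^{4*t}/2], [-4*t*e^{4*t}, (1 - 2*t)*e^{4*t}, t*(5 - t)*e^{4*t}], [0, 0, e^{4*t}]]

A has Jordan form J = [[4, 1, 0], [0, 4, 1], [0, 0, 4]] with A = PJP^{-1}, so e^{tA} = P e^{tJ} P^{-1}.

For a Jordan block J_k(λ), e^{tJ_k(λ)} = e^{λt} · (I + tN + t^2 N^2/2! + ... + t^{k-1} N^{k-1}/(k-1)!) where N is the nilpotent superdiagonal part.

Assembling the blocks and conjugating back gives the entries of e^{tA} as shown above.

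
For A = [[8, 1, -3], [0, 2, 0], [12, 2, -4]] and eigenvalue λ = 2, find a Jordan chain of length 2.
v_1 = [[0, 1, 0]]^T, v_2 = [[1, 0, 2]]^T

We seek v_1 ∈ ker((A - 2I)^2) \ ker(A - 2I), then set v_{i+1} = (A - 2I) v_i.

One such chain is v_1 = [[0, 1, 0]]^T, v_2 = [[1, 0, 2]]^T. Check: (A - 2I) v_2 = [[0, 0, 0]]^T = 0.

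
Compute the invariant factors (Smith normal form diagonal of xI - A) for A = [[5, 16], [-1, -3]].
(x - 1)^2

The Jordan structure of A has elementary divisors (x - 1)^2. Arranging the block sizes at each eigenvalue in decreasing order and taking row products gives the invariant factors.

Invariant factors (smallest first, each dividing the next): (x - 1)^2.

Check: the last factor (x - 1)^2 is the minimal polynomial, and the product (x - 1)^2 is the characteristic polynomial.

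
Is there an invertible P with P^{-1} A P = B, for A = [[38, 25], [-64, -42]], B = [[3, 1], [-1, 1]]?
No.

trace(A) = -4 but trace(B) = 4. The trace is a similarity invariant, so A and B are not similar.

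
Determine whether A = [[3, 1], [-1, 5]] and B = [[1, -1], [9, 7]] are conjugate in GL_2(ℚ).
Yes.

Two matrices over a field are similar if and only if they have the same invariant factors.

Both A and B have characteristic polynomial (x - 4)^2 and minimal polynomial (x - 4)^2. Computing further, both have invariant factors (x - 4)^2. Hence A and B are similar.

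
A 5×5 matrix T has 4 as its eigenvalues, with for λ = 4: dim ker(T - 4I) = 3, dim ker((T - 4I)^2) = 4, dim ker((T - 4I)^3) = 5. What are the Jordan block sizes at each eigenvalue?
Jordan blocks: (4, 3), (4, 1), (4, 1)

λ = 4: successive nullity increments [3, 1, 1] count blocks of size ≥ k; block sizes are [3, 1, 1].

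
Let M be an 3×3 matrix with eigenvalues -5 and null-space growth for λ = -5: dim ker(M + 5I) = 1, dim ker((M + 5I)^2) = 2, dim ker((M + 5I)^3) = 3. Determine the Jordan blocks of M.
Jordan blocks: (-5, 3)

λ = -5: successive nullity increments [1, 1, 1] count blocks of size ≥ k; block sizes are [3].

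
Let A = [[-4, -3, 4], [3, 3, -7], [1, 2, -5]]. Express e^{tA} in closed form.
A has Jordan form J = [[-2, 1, 0], [0, -2, 1], [0, 0, -2]] with A = PJP^{-1}, so e^{tA} = P e^{tJ} P^{-1}.

For a Jordan block J_k(λ), e^{tJ_k(λ)} = e^{λt} · (I + tN + t^2 N^2/2! + ... + t^{k-1} N^{k-1}/(k-1)!) where N is the nilpotent superdiagonal part.

Assembling the blocks and conjugating back gives the entries of e^{tA} as shown above.

e^{tA} = [[(-t^2 - 4*t + 2)*e^{-2*t}/2, t*(-t - 6)*e^{-2*t}/2, t*(t + 8)*e^{-2*t}/2], [t*(t + 3)*e^{-2*t}, (t^2 + 5*t + 1)*e^{-2*t}, t*(-t - 7)*e^{-2*t}], [t*(t + 2)*e^{-2*t}/2, t*(t + 4)*e^{-2*t}/2, (-t^2 - 6*t + 2)*e^{-2*t}/2]]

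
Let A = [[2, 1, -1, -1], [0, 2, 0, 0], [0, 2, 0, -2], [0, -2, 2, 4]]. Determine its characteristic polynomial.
χ_A(x) = (x - 2)^4

xI - A = [[x - 2, -1, 1, 1], [0, x - 2, 0, 0], [0, -2, x, 2], [0, 2, -2, x - 4]].

Expanding det(xI - A) along the first row:
det(xI - A) = + (x - 2)·det([[x - 2, 0, 0], [-2, x, 2], [2, -2, x - 4]]) - (-1)·det([[0, 0, 0], [0, x, 2], [0, -2, x - 4]]) + (1)·det([[0, x - 2, 0], [0, -2, 2], [0, 2, x - 4]]) - (1)·det([[0, x - 2, 0], [0, -2, x], [0, 2, -2]]).

Evaluating gives χ_A(x) = x^4 - 8x^3 + 24x^2 - 32x + 16 = (x - 2)^4.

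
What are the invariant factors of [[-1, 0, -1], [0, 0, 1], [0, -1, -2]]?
(x + 1)^3

The Jordan structure of A has elementary divisors (x + 1)^3. Arranging the block sizes at each eigenvalue in decreasing order and taking row products gives the invariant factors.

Invariant factors (smallest first, each dividing the next): (x + 1)^3.

Check: the last factor (x + 1)^3 is the minimal polynomial, and the product (x + 1)^3 is the characteristic polynomial.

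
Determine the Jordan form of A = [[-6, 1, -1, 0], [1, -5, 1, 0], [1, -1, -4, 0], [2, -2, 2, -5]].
The characteristic polynomial is det(xI - A) = (x + 5)^4, so the eigenvalues are -5 (algebraic multiplicity 4).

For λ = -5: rank(A + 5I) = 2, rank((A + 5I)^2) = 1, rank((A + 5I)^3) = 0. The eigenspace has dimension 4 - 2 = 2, so there are 2 Jordan blocks; the rank sequence gives block sizes [3, 1].

Assembling the blocks gives the Jordan form J above.

J = [[-5, 1, 0, 0], [0, -5, 1, 0], [0, 0, -5, 0], [0, 0, 0, -5]]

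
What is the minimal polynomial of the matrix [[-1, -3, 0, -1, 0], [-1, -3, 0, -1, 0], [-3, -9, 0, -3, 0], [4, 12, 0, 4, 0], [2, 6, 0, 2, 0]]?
The characteristic polynomial factors as x^5. The minimal polynomial is ∏(x - λ)^{k_λ} where k_λ is the size of the largest Jordan block at λ.

For λ = 0: rank(A) = 1, and the largest Jordan block has size 2 (the smallest k with rank(A^k) = rank(A^(k+1))).

So m_A(x) = x^2.

m_A(x) = x^2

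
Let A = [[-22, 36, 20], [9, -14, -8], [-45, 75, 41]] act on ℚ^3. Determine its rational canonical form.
R = [[0, 0, 4], [1, 0, -8], [0, 1, 5]]

The invariant factors of A (the non-unit diagonal entries of the Smith normal form of xI - A over ℚ[x]) are (x - 2)^2(x - 1), each dividing the next. The characteristic polynomial is their product, (x - 2)^2(x - 1).

The rational canonical form is the block-diagonal matrix of companion matrices C(f_i):
R = [[0, 0, 4], [1, 0, -8], [0, 1, 5]].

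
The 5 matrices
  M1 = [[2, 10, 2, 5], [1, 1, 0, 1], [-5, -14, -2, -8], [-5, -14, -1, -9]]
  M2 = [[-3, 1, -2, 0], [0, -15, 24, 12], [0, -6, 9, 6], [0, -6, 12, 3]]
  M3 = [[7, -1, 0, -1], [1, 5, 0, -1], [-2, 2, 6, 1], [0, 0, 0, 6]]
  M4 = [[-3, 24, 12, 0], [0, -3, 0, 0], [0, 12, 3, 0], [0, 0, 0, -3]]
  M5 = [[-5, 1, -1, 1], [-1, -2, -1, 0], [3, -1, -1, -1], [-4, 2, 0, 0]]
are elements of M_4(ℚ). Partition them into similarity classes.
5 classes: {M1}, {M2}, {M3}, {M4}, {M5}

Characteristic polynomials: χ_{M1} = (x + 1)^3(x + 5), χ_{M2} = (x - 3)(x + 3)^3, χ_{M3} = (x - 6)^4, χ_{M4} = (x - 3)(x + 3)^3, χ_{M5} = (x + 2)^4.

{M1}: invariant factors (x + 1)^3(x + 5).

{M2}: invariant factors x + 3, (x - 3)(x + 3)^2.

{M3}: invariant factors (x - 6)^2, (x - 6)^2.

{M4}: invariant factors x + 3, x + 3, (x - 3)(x + 3).

{M5}: invariant factors x + 2, (x + 2)^3.

Matrices are similar if and only if their invariant-factor lists agree; the partition into similarity classes is {M1}, {M2}, {M3}, {M4}, {M5}.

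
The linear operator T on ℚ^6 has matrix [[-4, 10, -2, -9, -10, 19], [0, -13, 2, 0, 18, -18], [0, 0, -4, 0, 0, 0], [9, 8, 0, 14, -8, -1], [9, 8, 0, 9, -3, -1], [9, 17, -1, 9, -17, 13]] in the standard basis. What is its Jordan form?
The characteristic polynomial is det(xI - A) = (x - 5)^3(x + 4)^3, so the eigenvalues are -4 (algebraic multiplicity 3), 5 (algebraic multiplicity 3).

For λ = -4: rank(A + 4I) = 5, rank((A + 4I)^2) = 4, rank((A + 4I)^3) = 3. The eigenspace has dimension 6 - 5 = 1, so there is 1 Jordan block; the rank sequence gives block sizes [3].

For λ = 5: rank(A - 5I) = 3. The eigenspace has dimension 6 - 3 = 3, so there are 3 Jordan blocks; the rank sequence gives block sizes [1, 1, 1].

Assembling the blocks gives the Jordan form J above.

J = [[-4, 1, 0, 0, 0, 0], [0, -4, 1, 0, 0, 0], [0, 0, -4, 0, 0, 0], [0, 0, 0, 5, 0, 0], [0, 0, 0, 0, 5, 0], [0, 0, 0, 0, 0, 5]]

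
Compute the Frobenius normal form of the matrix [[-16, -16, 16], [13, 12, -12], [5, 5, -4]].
R = [[0, 0, 16], [1, 0, -12], [0, 1, -8]]

The invariant factors of A (the non-unit diagonal entries of the Smith normal form of xI - A over ℚ[x]) are (x + 4)(x^2 + 4x - 4), each dividing the next. The characteristic polynomial is their product, (x + 4)(x^2 + 4x - 4).

The rational canonical form is the block-diagonal matrix of companion matrices C(f_i):
R = [[0, 0, 16], [1, 0, -12], [0, 1, -8]].

Note the characteristic polynomial does not split into linear factors over ℚ, so A has no Jordan form over ℚ; the rational canonical form exists over any field.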